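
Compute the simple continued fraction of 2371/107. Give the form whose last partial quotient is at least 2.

2371 = 22·107 + 17
107 = 6·17 + 5
17 = 3·5 + 2
5 = 2·2 + 1
2 = 2·1 + 0  (stop)
So 2371/107 = [22; 6, 3, 2, 2].

[22; 6, 3, 2, 2]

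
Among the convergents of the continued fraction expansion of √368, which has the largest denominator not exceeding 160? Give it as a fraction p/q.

1151/60

√368 = [19; 5, 2, 5, 38, …] (period length 4).
Convergents:
  p_0/q_0 = 19/1
  p_1/q_1 = 96/5
  p_2/q_2 = 211/11
  p_3/q_3 = 1151/60
  p_4/q_4 = 43949/2291
q_3 = 60 ≤ 160 < 2291 = q_4, so the answer is 1151/60.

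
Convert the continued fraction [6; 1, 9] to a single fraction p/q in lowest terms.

69/10

Fold from the inside: start with 9/1.
  1 + 1/9 = 10/9
  6 + 9/10 = 69/10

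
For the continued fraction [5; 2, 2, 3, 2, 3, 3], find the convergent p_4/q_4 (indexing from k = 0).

Using pₖ = aₖpₖ₋₁ + pₖ₋₂, qₖ = aₖqₖ₋₁ + qₖ₋₂ (with p₋₁=1, p₋₂=0, q₋₁=0, q₋₂=1):
  k=0: a=5, p=5, q=1
  k=1: a=2, p=11, q=2
  k=2: a=2, p=27, q=5
  k=3: a=3, p=92, q=17
  k=4: a=2, p=211, q=39

211/39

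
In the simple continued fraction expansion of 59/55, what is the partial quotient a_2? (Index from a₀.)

1

59 = 1·55 + 4   →  a_0 = 1
55 = 13·4 + 3   →  a_1 = 13
4 = 1·3 + 1   →  a_2 = 1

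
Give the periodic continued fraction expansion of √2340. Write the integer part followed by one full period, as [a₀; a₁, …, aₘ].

[48; 2, 1, 2, 10, 2, 1, 2, 96]

a₀ = ⌊√2340⌋ = 48.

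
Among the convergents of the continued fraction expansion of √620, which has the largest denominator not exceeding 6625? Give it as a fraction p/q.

124001/4980

√620 = [24; 1, 8, 1, 48, …] (period length 4).
Convergents:
  p_0/q_0 = 24/1
  p_1/q_1 = 25/1
  p_2/q_2 = 224/9
  p_3/q_3 = 249/10
  p_4/q_4 = 12176/489
  p_5/q_5 = 12425/499
  p_6/q_6 = 111576/4481
  p_7/q_7 = 124001/4980
  p_8/q_8 = 6063624/243521
q_7 = 4980 ≤ 6625 < 243521 = q_8, so the answer is 124001/4980.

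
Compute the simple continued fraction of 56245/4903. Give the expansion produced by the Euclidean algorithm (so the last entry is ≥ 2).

[11; 2, 8, 3, 2, 19, 2]

56245 = 11×4903 + 2312
4903 = 2×2312 + 279
2312 = 8×279 + 80
279 = 3×80 + 39
80 = 2×39 + 2
39 = 19×2 + 1
2 = 2×1 + 0  (stop)
So 56245/4903 = [11; 2, 8, 3, 2, 19, 2].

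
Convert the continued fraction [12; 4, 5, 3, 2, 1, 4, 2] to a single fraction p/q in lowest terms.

28247/2308

Fold from the inside: start with 2/1.
  4 + 1/2 = 9/2
  1 + 2/9 = 11/9
  2 + 9/11 = 31/11
  3 + 11/31 = 104/31
  5 + 31/104 = 551/104
  4 + 104/551 = 2308/551
  12 + 551/2308 = 28247/2308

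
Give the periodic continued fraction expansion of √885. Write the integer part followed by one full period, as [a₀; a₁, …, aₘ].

a₀ = ⌊√885⌋ = 29.
With m₀=0, d₀=1 and mₖ₊₁ = dₖaₖ − mₖ, dₖ₊₁ = (n − mₖ₊₁²)/dₖ, aₖ₊₁ = ⌊(a₀+mₖ₊₁)/dₖ₊₁⌋:
  k=1: m=29, d=44, a=1
  k=2: m=15, d=15, a=2
  k=3: m=15, d=44, a=1
  k=4: m=29, d=1, a=58
d=1 and a=2a₀=58 at k=4, so the next step gives (m, d) = (29, 44) again — its k=1 value — and the period has length 4.

[29; 1, 2, 1, 58]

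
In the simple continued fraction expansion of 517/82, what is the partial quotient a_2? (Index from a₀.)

517 = 6·82 + 25   →  a_0 = 6
82 = 3·25 + 7   →  a_1 = 3
25 = 3·7 + 4   →  a_2 = 3

3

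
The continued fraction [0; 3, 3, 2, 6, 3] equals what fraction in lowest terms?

142/467

Using pₖ = aₖpₖ₋₁ + pₖ₋₂ and qₖ = aₖqₖ₋₁ + qₖ₋₂:
  k=0: a=0, p=0, q=1
  k=1: a=3, p=1, q=3
  k=2: a=3, p=3, q=10
  k=3: a=2, p=7, q=23
  k=4: a=6, p=45, q=148
  k=5: a=3, p=142, q=467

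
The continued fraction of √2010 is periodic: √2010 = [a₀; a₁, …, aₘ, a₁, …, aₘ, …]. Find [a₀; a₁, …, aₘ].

[44; 1, 4, 1, 88]

a₀ = ⌊√2010⌋ = 44.
With m₀=0, d₀=1 and mₖ₊₁ = dₖaₖ − mₖ, dₖ₊₁ = (n − mₖ₊₁²)/dₖ, aₖ₊₁ = ⌊(a₀+mₖ₊₁)/dₖ₊₁⌋:
  k=1: m=44, d=74, a=1
  k=2: m=30, d=15, a=4
  k=3: m=30, d=74, a=1
  k=4: m=44, d=1, a=88
d=1 and a=2a₀=88 at k=4, so the next step gives (m, d) = (44, 74) again — its k=1 value — and the period has length 4.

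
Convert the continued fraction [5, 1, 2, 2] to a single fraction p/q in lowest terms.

40/7

Using pₖ = aₖpₖ₋₁ + pₖ₋₂ and qₖ = aₖqₖ₋₁ + qₖ₋₂:
  k=0: a=5, p=5, q=1
  k=1: a=1, p=6, q=1
  k=2: a=2, p=17, q=3
  k=3: a=2, p=40, q=7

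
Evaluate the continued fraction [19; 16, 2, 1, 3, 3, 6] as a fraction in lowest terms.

70793/3714

Using pₖ = aₖpₖ₋₁ + pₖ₋₂ and qₖ = aₖqₖ₋₁ + qₖ₋₂:
  k=0: a=19, p=19, q=1
  k=1: a=16, p=305, q=16
  k=2: a=2, p=629, q=33
  k=3: a=1, p=934, q=49
  k=4: a=3, p=3431, q=180
  k=5: a=3, p=11227, q=589
  k=6: a=6, p=70793, q=3714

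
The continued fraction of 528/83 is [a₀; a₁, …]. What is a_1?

528 = 6·83 + 30   →  a_0 = 6
83 = 2·30 + 23   →  a_1 = 2

2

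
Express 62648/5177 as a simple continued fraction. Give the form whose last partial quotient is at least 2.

62648 = 12*5177 + 524
5177 = 9*524 + 461
524 = 1*461 + 63
461 = 7*63 + 20
63 = 3*20 + 3
20 = 6*3 + 2
3 = 1*2 + 1
2 = 2*1 + 0  (stop)
So 62648/5177 = [12; 9, 1, 7, 3, 6, 1, 2].

[12; 9, 1, 7, 3, 6, 1, 2]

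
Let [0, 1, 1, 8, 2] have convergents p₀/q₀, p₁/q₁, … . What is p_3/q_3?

9/17

Using pₖ = aₖpₖ₋₁ + pₖ₋₂, qₖ = aₖqₖ₋₁ + qₖ₋₂ (with p₋₁=1, p₋₂=0, q₋₁=0, q₋₂=1):
  k=0: a=0, p=0, q=1
  k=1: a=1, p=1, q=1
  k=2: a=1, p=1, q=2
  k=3: a=8, p=9, q=17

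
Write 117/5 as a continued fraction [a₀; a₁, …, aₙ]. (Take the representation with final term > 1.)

[23; 2, 2]

117 = 23×5 + 2
5 = 2×2 + 1
2 = 2×1 + 0  (stop)
So 117/5 = [23; 2, 2].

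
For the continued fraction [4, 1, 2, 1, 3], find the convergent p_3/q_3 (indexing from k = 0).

Using pₖ = aₖpₖ₋₁ + pₖ₋₂, qₖ = aₖqₖ₋₁ + qₖ₋₂ (with p₋₁=1, p₋₂=0, q₋₁=0, q₋₂=1):
  k=0: a=4, p=4, q=1
  k=1: a=1, p=5, q=1
  k=2: a=2, p=14, q=3
  k=3: a=1, p=19, q=4

19/4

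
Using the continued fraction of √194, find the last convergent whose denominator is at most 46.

195/14

√194 = [13; 1, 12, 1, 26, …] (period length 4).
Convergents:
  p_0/q_0 = 13/1
  p_1/q_1 = 14/1
  p_2/q_2 = 181/13
  p_3/q_3 = 195/14
  p_4/q_4 = 5251/377
q_3 = 14 ≤ 46 < 377 = q_4, so the answer is 195/14.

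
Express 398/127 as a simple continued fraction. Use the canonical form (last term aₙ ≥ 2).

[3; 7, 2, 8]

398 = 3×127 + 17
127 = 7×17 + 8
17 = 2×8 + 1
8 = 8×1 + 0  (stop)
So 398/127 = [3; 7, 2, 8].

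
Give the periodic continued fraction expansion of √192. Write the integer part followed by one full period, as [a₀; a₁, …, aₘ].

a₀ = ⌊√192⌋ = 13.

[13; 1, 5, 1, 26]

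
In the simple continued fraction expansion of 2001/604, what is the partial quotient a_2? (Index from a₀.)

2001 = 3·604 + 189   →  a_0 = 3
604 = 3·189 + 37   →  a_1 = 3
189 = 5·37 + 4   →  a_2 = 5

5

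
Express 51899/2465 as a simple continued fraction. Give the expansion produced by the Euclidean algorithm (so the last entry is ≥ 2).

[21; 18, 2, 1, 1, 8, 3]

51899 = 21·2465 + 134
2465 = 18·134 + 53
134 = 2·53 + 28
53 = 1·28 + 25
28 = 1·25 + 3
25 = 8·3 + 1
3 = 3·1 + 0  (stop)
So 51899/2465 = [21; 18, 2, 1, 1, 8, 3].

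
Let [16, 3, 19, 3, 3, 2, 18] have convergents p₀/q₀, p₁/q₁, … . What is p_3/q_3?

2890/177

Using pₖ = aₖpₖ₋₁ + pₖ₋₂, qₖ = aₖqₖ₋₁ + qₖ₋₂ (with p₋₁=1, p₋₂=0, q₋₁=0, q₋₂=1):
  k=0: a=16, p=16, q=1
  k=1: a=3, p=49, q=3
  k=2: a=19, p=947, q=58
  k=3: a=3, p=2890, q=177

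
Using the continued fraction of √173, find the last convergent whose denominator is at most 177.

1118/85

√173 = [13; 6, 1, 1, 6, 26, …] (period length 5).
Convergents:
  p_0/q_0 = 13/1
  p_1/q_1 = 79/6
  p_2/q_2 = 92/7
  p_3/q_3 = 171/13
  p_4/q_4 = 1118/85
  p_5/q_5 = 29239/2223
q_4 = 85 ≤ 177 < 2223 = q_5, so the answer is 1118/85.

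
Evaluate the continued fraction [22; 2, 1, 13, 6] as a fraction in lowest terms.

5563/249

Fold from the inside: start with 6/1.
  13 + 1/6 = 79/6
  1 + 6/79 = 85/79
  2 + 79/85 = 249/85
  22 + 85/249 = 5563/249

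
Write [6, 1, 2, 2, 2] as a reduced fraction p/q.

Using pₖ = aₖpₖ₋₁ + pₖ₋₂ and qₖ = aₖqₖ₋₁ + qₖ₋₂:
  k=0: a=6, p=6, q=1
  k=1: a=1, p=7, q=1
  k=2: a=2, p=20, q=3
  k=3: a=2, p=47, q=7
  k=4: a=2, p=114, q=17

114/17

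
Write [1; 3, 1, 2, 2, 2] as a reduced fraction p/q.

Fold from the inside: start with 2/1.
  2 + 1/2 = 5/2
  2 + 2/5 = 12/5
  1 + 5/12 = 17/12
  3 + 12/17 = 63/17
  1 + 17/63 = 80/63

80/63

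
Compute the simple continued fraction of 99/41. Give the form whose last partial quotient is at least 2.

99 = 2·41 + 17
41 = 2·17 + 7
17 = 2·7 + 3
7 = 2·3 + 1
3 = 3·1 + 0  (stop)
So 99/41 = [2; 2, 2, 2, 3].

[2; 2, 2, 2, 3]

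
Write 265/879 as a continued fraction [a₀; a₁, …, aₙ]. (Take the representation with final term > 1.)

[0; 3, 3, 6, 2, 6]

265 = 0*879 + 265
879 = 3*265 + 84
265 = 3*84 + 13
84 = 6*13 + 6
13 = 2*6 + 1
6 = 6*1 + 0  (stop)
So 265/879 = [0; 3, 3, 6, 2, 6].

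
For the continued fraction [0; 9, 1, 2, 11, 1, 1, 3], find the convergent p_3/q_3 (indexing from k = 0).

3/29

Using pₖ = aₖpₖ₋₁ + pₖ₋₂, qₖ = aₖqₖ₋₁ + qₖ₋₂ (with p₋₁=1, p₋₂=0, q₋₁=0, q₋₂=1):
  k=0: a=0, p=0, q=1
  k=1: a=9, p=1, q=9
  k=2: a=1, p=1, q=10
  k=3: a=2, p=3, q=29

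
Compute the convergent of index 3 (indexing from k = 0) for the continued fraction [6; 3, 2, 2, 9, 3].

Using pₖ = aₖpₖ₋₁ + pₖ₋₂, qₖ = aₖqₖ₋₁ + qₖ₋₂ (with p₋₁=1, p₋₂=0, q₋₁=0, q₋₂=1):
  k=0: a=6, p=6, q=1
  k=1: a=3, p=19, q=3
  k=2: a=2, p=44, q=7
  k=3: a=2, p=107, q=17

107/17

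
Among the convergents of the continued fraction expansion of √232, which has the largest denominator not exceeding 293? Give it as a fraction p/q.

√232 = [15; 4, 3, 7, 3, 4, 30, …] (period length 6).
Convergents:
  p_0/q_0 = 15/1
  p_1/q_1 = 61/4
  p_2/q_2 = 198/13
  p_3/q_3 = 1447/95
  p_4/q_4 = 4539/298
q_3 = 95 ≤ 293 < 298 = q_4, so the answer is 1447/95.

1447/95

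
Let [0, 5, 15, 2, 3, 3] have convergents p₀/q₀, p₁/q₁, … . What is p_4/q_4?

108/547

Using pₖ = aₖpₖ₋₁ + pₖ₋₂, qₖ = aₖqₖ₋₁ + qₖ₋₂ (with p₋₁=1, p₋₂=0, q₋₁=0, q₋₂=1):
  k=0: a=0, p=0, q=1
  k=1: a=5, p=1, q=5
  k=2: a=15, p=15, q=76
  k=3: a=2, p=31, q=157
  k=4: a=3, p=108, q=547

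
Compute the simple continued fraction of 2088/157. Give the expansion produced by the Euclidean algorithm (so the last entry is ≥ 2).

[13; 3, 2, 1, 15]

2088 = 13·157 + 47
157 = 3·47 + 16
47 = 2·16 + 15
16 = 1·15 + 1
15 = 15·1 + 0  (stop)
So 2088/157 = [13; 3, 2, 1, 15].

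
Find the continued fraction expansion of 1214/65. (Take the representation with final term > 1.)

1214 = 18*65 + 44
65 = 1*44 + 21
44 = 2*21 + 2
21 = 10*2 + 1
2 = 2*1 + 0  (stop)
So 1214/65 = [18; 1, 2, 10, 2].

[18; 1, 2, 10, 2]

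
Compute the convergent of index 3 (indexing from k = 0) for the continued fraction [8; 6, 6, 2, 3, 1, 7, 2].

653/80

Using pₖ = aₖpₖ₋₁ + pₖ₋₂, qₖ = aₖqₖ₋₁ + qₖ₋₂ (with p₋₁=1, p₋₂=0, q₋₁=0, q₋₂=1):
  k=0: a=8, p=8, q=1
  k=1: a=6, p=49, q=6
  k=2: a=6, p=302, q=37
  k=3: a=2, p=653, q=80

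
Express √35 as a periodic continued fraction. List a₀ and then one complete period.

a₀ = ⌊√35⌋ = 5.
With m₀=0, d₀=1 and mₖ₊₁ = dₖaₖ − mₖ, dₖ₊₁ = (n − mₖ₊₁²)/dₖ, aₖ₊₁ = ⌊(a₀+mₖ₊₁)/dₖ₊₁⌋:
  k=1: m=5, d=10, a=1
  k=2: m=5, d=1, a=10
d=1 and a=2a₀=10 at k=2, so the next step gives (m, d) = (5, 10) again — its k=1 value — and the period has length 2.

[5; 1, 10]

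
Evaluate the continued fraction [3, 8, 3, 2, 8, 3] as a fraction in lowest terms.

4759/1525

Using pₖ = aₖpₖ₋₁ + pₖ₋₂ and qₖ = aₖqₖ₋₁ + qₖ₋₂:
  k=0: a=3, p=3, q=1
  k=1: a=8, p=25, q=8
  k=2: a=3, p=78, q=25
  k=3: a=2, p=181, q=58
  k=4: a=8, p=1526, q=489
  k=5: a=3, p=4759, q=1525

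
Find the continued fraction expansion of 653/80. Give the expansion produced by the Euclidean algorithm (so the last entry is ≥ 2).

[8; 6, 6, 2]

653 = 8·80 + 13
80 = 6·13 + 2
13 = 6·2 + 1
2 = 2·1 + 0  (stop)
So 653/80 = [8; 6, 6, 2].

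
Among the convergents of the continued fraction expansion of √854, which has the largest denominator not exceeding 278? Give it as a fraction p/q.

√854 = [29; 4, 2, 11, 4, 11, 2, 4, 58, …] (period length 8).
Convergents:
  p_0/q_0 = 29/1
  p_1/q_1 = 117/4
  p_2/q_2 = 263/9
  p_3/q_3 = 3010/103
  p_4/q_4 = 12303/421
q_3 = 103 ≤ 278 < 421 = q_4, so the answer is 3010/103.

3010/103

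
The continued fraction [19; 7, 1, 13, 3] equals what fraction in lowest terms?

6522/341

Fold from the inside: start with 3/1.
  13 + 1/3 = 40/3
  1 + 3/40 = 43/40
  7 + 40/43 = 341/43
  19 + 43/341 = 6522/341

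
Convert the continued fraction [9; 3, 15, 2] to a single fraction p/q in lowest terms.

Fold from the inside: start with 2/1.
  15 + 1/2 = 31/2
  3 + 2/31 = 95/31
  9 + 31/95 = 886/95

886/95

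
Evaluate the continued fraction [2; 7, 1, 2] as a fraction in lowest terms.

49/23

Using pₖ = aₖpₖ₋₁ + pₖ₋₂ and qₖ = aₖqₖ₋₁ + qₖ₋₂:
  k=0: a=2, p=2, q=1
  k=1: a=7, p=15, q=7
  k=2: a=1, p=17, q=8
  k=3: a=2, p=49, q=23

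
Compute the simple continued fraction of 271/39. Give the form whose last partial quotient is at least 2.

271 = 6×39 + 37
39 = 1×37 + 2
37 = 18×2 + 1
2 = 2×1 + 0  (stop)
So 271/39 = [6; 1, 18, 2].

[6; 1, 18, 2]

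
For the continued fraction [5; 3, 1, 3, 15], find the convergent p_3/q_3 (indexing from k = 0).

Using pₖ = aₖpₖ₋₁ + pₖ₋₂, qₖ = aₖqₖ₋₁ + qₖ₋₂ (with p₋₁=1, p₋₂=0, q₋₁=0, q₋₂=1):
  k=0: a=5, p=5, q=1
  k=1: a=3, p=16, q=3
  k=2: a=1, p=21, q=4
  k=3: a=3, p=79, q=15

79/15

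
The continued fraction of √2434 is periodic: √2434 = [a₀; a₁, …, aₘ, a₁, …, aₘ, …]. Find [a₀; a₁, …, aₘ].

a₀ = ⌊√2434⌋ = 49.
With m₀=0, d₀=1 and mₖ₊₁ = dₖaₖ − mₖ, dₖ₊₁ = (n − mₖ₊₁²)/dₖ, aₖ₊₁ = ⌊(a₀+mₖ₊₁)/dₖ₊₁⌋:
  k=1: m=49, d=33, a=2
  k=2: m=17, d=65, a=1
  k=3: m=48, d=2, a=48
  k=4: m=48, d=65, a=1
  k=5: m=17, d=33, a=2
  k=6: m=49, d=1, a=98
d=1 and a=2a₀=98 at k=6, so the next step gives (m, d) = (49, 33) again — its k=1 value — and the period has length 6.

[49; 2, 1, 48, 1, 2, 98]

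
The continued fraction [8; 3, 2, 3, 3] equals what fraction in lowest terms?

Fold from the inside: start with 3/1.
  3 + 1/3 = 10/3
  2 + 3/10 = 23/10
  3 + 10/23 = 79/23
  8 + 23/79 = 655/79

655/79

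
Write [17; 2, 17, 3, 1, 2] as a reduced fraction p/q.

6837/391

Fold from the inside: start with 2/1.
  1 + 1/2 = 3/2
  3 + 2/3 = 11/3
  17 + 3/11 = 190/11
  2 + 11/190 = 391/190
  17 + 190/391 = 6837/391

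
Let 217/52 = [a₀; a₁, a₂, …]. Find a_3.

217 = 4·52 + 9   →  a_0 = 4
52 = 5·9 + 7   →  a_1 = 5
9 = 1·7 + 2   →  a_2 = 1
7 = 3·2 + 1   →  a_3 = 3

3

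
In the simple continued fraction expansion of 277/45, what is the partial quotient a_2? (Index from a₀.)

2

277 = 6·45 + 7   →  a_0 = 6
45 = 6·7 + 3   →  a_1 = 6
7 = 2·3 + 1   →  a_2 = 2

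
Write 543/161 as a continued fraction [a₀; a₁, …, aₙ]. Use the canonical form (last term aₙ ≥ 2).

[3; 2, 1, 2, 6, 3]

543 = 3·161 + 60
161 = 2·60 + 41
60 = 1·41 + 19
41 = 2·19 + 3
19 = 6·3 + 1
3 = 3·1 + 0  (stop)
So 543/161 = [3; 2, 1, 2, 6, 3].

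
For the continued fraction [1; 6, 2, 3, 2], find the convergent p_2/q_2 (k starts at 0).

15/13

Using pₖ = aₖpₖ₋₁ + pₖ₋₂, qₖ = aₖqₖ₋₁ + qₖ₋₂ (with p₋₁=1, p₋₂=0, q₋₁=0, q₋₂=1):
  k=0: a=1, p=1, q=1
  k=1: a=6, p=7, q=6
  k=2: a=2, p=15, q=13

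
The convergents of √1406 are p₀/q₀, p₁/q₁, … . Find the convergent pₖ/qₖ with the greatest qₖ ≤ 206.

√1406 = [37; 2, 74, …] (period length 2).
Convergents:
  p_0/q_0 = 37/1
  p_1/q_1 = 75/2
  p_2/q_2 = 5587/149
  p_3/q_3 = 11249/300
q_2 = 149 ≤ 206 < 300 = q_3, so the answer is 5587/149.

5587/149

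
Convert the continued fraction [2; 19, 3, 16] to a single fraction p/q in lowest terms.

1943/947

Fold from the inside: start with 16/1.
  3 + 1/16 = 49/16
  19 + 16/49 = 947/49
  2 + 49/947 = 1943/947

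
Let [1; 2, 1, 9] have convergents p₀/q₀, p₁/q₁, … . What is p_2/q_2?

4/3

Using pₖ = aₖpₖ₋₁ + pₖ₋₂, qₖ = aₖqₖ₋₁ + qₖ₋₂ (with p₋₁=1, p₋₂=0, q₋₁=0, q₋₂=1):
  k=0: a=1, p=1, q=1
  k=1: a=2, p=3, q=2
  k=2: a=1, p=4, q=3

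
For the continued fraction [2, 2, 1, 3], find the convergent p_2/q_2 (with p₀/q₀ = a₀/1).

Using pₖ = aₖpₖ₋₁ + pₖ₋₂, qₖ = aₖqₖ₋₁ + qₖ₋₂ (with p₋₁=1, p₋₂=0, q₋₁=0, q₋₂=1):
  k=0: a=2, p=2, q=1
  k=1: a=2, p=5, q=2
  k=2: a=1, p=7, q=3

7/3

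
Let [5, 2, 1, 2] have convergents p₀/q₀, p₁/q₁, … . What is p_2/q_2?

16/3

Using pₖ = aₖpₖ₋₁ + pₖ₋₂, qₖ = aₖqₖ₋₁ + qₖ₋₂ (with p₋₁=1, p₋₂=0, q₋₁=0, q₋₂=1):
  k=0: a=5, p=5, q=1
  k=1: a=2, p=11, q=2
  k=2: a=1, p=16, q=3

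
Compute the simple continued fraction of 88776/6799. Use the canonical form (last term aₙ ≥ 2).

[13; 17, 2, 10, 1, 16]

88776 = 13·6799 + 389
6799 = 17·389 + 186
389 = 2·186 + 17
186 = 10·17 + 16
17 = 1·16 + 1
16 = 16·1 + 0  (stop)
So 88776/6799 = [13; 17, 2, 10, 1, 16].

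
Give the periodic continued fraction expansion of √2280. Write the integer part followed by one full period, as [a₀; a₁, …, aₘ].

[47; 1, 2, 1, 94]

a₀ = ⌊√2280⌋ = 47.
With m₀=0, d₀=1 and mₖ₊₁ = dₖaₖ − mₖ, dₖ₊₁ = (n − mₖ₊₁²)/dₖ, aₖ₊₁ = ⌊(a₀+mₖ₊₁)/dₖ₊₁⌋:
  k=1: m=47, d=71, a=1
  k=2: m=24, d=24, a=2
  k=3: m=24, d=71, a=1
  k=4: m=47, d=1, a=94
d=1 and a=2a₀=94 at k=4, so the next step gives (m, d) = (47, 71) again — its k=1 value — and the period has length 4.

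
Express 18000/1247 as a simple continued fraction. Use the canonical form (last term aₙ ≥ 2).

18000 = 14*1247 + 542
1247 = 2*542 + 163
542 = 3*163 + 53
163 = 3*53 + 4
53 = 13*4 + 1
4 = 4*1 + 0  (stop)
So 18000/1247 = [14; 2, 3, 3, 13, 4].

[14; 2, 3, 3, 13, 4]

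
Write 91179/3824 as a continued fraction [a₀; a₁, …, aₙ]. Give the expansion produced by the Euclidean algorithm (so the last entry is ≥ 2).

91179 = 23·3824 + 3227
3824 = 1·3227 + 597
3227 = 5·597 + 242
597 = 2·242 + 113
242 = 2·113 + 16
113 = 7·16 + 1
16 = 16·1 + 0  (stop)
So 91179/3824 = [23; 1, 5, 2, 2, 7, 16].

[23; 1, 5, 2, 2, 7, 16]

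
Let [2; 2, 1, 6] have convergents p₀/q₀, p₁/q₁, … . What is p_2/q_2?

7/3

Using pₖ = aₖpₖ₋₁ + pₖ₋₂, qₖ = aₖqₖ₋₁ + qₖ₋₂ (with p₋₁=1, p₋₂=0, q₋₁=0, q₋₂=1):
  k=0: a=2, p=2, q=1
  k=1: a=2, p=5, q=2
  k=2: a=1, p=7, q=3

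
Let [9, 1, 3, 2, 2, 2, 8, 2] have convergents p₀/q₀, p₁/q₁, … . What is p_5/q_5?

Using pₖ = aₖpₖ₋₁ + pₖ₋₂, qₖ = aₖqₖ₋₁ + qₖ₋₂ (with p₋₁=1, p₋₂=0, q₋₁=0, q₋₂=1):
  k=0: a=9, p=9, q=1
  k=1: a=1, p=10, q=1
  k=2: a=3, p=39, q=4
  k=3: a=2, p=88, q=9
  k=4: a=2, p=215, q=22
  k=5: a=2, p=518, q=53

518/53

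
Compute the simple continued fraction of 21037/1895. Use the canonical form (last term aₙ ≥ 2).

21037 = 11×1895 + 192
1895 = 9×192 + 167
192 = 1×167 + 25
167 = 6×25 + 17
25 = 1×17 + 8
17 = 2×8 + 1
8 = 8×1 + 0  (stop)
So 21037/1895 = [11; 9, 1, 6, 1, 2, 8].

[11; 9, 1, 6, 1, 2, 8]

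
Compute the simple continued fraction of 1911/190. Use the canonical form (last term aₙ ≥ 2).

[10; 17, 3, 1, 2]

1911 = 10×190 + 11
190 = 17×11 + 3
11 = 3×3 + 2
3 = 1×2 + 1
2 = 2×1 + 0  (stop)
So 1911/190 = [10; 17, 3, 1, 2].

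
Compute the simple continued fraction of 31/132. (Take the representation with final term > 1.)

31 = 0*132 + 31
132 = 4*31 + 8
31 = 3*8 + 7
8 = 1*7 + 1
7 = 7*1 + 0  (stop)
So 31/132 = [0; 4, 3, 1, 7].

[0; 4, 3, 1, 7]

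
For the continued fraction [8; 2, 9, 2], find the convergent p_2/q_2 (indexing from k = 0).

161/19

Using pₖ = aₖpₖ₋₁ + pₖ₋₂, qₖ = aₖqₖ₋₁ + qₖ₋₂ (with p₋₁=1, p₋₂=0, q₋₁=0, q₋₂=1):
  k=0: a=8, p=8, q=1
  k=1: a=2, p=17, q=2
  k=2: a=9, p=161, q=19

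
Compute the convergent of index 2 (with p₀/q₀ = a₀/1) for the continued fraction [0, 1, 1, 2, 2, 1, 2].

1/2

Using pₖ = aₖpₖ₋₁ + pₖ₋₂, qₖ = aₖqₖ₋₁ + qₖ₋₂ (with p₋₁=1, p₋₂=0, q₋₁=0, q₋₂=1):
  k=0: a=0, p=0, q=1
  k=1: a=1, p=1, q=1
  k=2: a=1, p=1, q=2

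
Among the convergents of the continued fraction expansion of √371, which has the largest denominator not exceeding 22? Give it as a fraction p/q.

366/19

√371 = [19; 3, 1, 4, 1, 3, 38, …] (period length 6).
Convergents:
  p_0/q_0 = 19/1
  p_1/q_1 = 58/3
  p_2/q_2 = 77/4
  p_3/q_3 = 366/19
  p_4/q_4 = 443/23
q_3 = 19 ≤ 22 < 23 = q_4, so the answer is 366/19.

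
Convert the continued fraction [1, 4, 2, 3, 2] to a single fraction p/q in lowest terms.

Fold from the inside: start with 2/1.
  3 + 1/2 = 7/2
  2 + 2/7 = 16/7
  4 + 7/16 = 71/16
  1 + 16/71 = 87/71

87/71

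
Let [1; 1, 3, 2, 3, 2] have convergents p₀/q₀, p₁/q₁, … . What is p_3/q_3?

Using pₖ = aₖpₖ₋₁ + pₖ₋₂, qₖ = aₖqₖ₋₁ + qₖ₋₂ (with p₋₁=1, p₋₂=0, q₋₁=0, q₋₂=1):
  k=0: a=1, p=1, q=1
  k=1: a=1, p=2, q=1
  k=2: a=3, p=7, q=4
  k=3: a=2, p=16, q=9

16/9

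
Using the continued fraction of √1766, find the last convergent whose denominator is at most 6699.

√1766 = [42; 42, 84, …] (period length 2).
Convergents:
  p_0/q_0 = 42/1
  p_1/q_1 = 1765/42
  p_2/q_2 = 148302/3529
  p_3/q_3 = 6230449/148260
q_2 = 3529 ≤ 6699 < 148260 = q_3, so the answer is 148302/3529.

148302/3529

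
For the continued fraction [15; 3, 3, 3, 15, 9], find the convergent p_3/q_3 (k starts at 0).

505/33

Using pₖ = aₖpₖ₋₁ + pₖ₋₂, qₖ = aₖqₖ₋₁ + qₖ₋₂ (with p₋₁=1, p₋₂=0, q₋₁=0, q₋₂=1):
  k=0: a=15, p=15, q=1
  k=1: a=3, p=46, q=3
  k=2: a=3, p=153, q=10
  k=3: a=3, p=505, q=33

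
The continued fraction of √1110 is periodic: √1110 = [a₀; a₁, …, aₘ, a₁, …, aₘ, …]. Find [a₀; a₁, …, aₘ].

a₀ = ⌊√1110⌋ = 33.

[33; 3, 6, 3, 66]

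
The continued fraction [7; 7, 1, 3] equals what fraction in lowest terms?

221/31

Using pₖ = aₖpₖ₋₁ + pₖ₋₂ and qₖ = aₖqₖ₋₁ + qₖ₋₂:
  k=0: a=7, p=7, q=1
  k=1: a=7, p=50, q=7
  k=2: a=1, p=57, q=8
  k=3: a=3, p=221, q=31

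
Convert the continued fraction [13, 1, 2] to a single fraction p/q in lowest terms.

41/3

Using pₖ = aₖpₖ₋₁ + pₖ₋₂ and qₖ = aₖqₖ₋₁ + qₖ₋₂:
  k=0: a=13, p=13, q=1
  k=1: a=1, p=14, q=1
  k=2: a=2, p=41, q=3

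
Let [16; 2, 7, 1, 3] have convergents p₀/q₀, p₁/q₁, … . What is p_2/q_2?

Using pₖ = aₖpₖ₋₁ + pₖ₋₂, qₖ = aₖqₖ₋₁ + qₖ₋₂ (with p₋₁=1, p₋₂=0, q₋₁=0, q₋₂=1):
  k=0: a=16, p=16, q=1
  k=1: a=2, p=33, q=2
  k=2: a=7, p=247, q=15

247/15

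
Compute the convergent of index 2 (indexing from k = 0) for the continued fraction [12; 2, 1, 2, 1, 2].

37/3

Using pₖ = aₖpₖ₋₁ + pₖ₋₂, qₖ = aₖqₖ₋₁ + qₖ₋₂ (with p₋₁=1, p₋₂=0, q₋₁=0, q₋₂=1):
  k=0: a=12, p=12, q=1
  k=1: a=2, p=25, q=2
  k=2: a=1, p=37, q=3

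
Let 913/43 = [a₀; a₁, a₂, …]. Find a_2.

3

913 = 21·43 + 10   →  a_0 = 21
43 = 4·10 + 3   →  a_1 = 4
10 = 3·3 + 1   →  a_2 = 3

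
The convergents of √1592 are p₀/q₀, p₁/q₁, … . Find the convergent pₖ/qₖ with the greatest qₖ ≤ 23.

√1592 = [39; 1, 8, 1, 78, …] (period length 4).
Convergents:
  p_0/q_0 = 39/1
  p_1/q_1 = 40/1
  p_2/q_2 = 359/9
  p_3/q_3 = 399/10
  p_4/q_4 = 31481/789
q_3 = 10 ≤ 23 < 789 = q_4, so the answer is 399/10.

399/10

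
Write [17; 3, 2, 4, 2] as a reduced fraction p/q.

1193/69

Using pₖ = aₖpₖ₋₁ + pₖ₋₂ and qₖ = aₖqₖ₋₁ + qₖ₋₂:
  k=0: a=17, p=17, q=1
  k=1: a=3, p=52, q=3
  k=2: a=2, p=121, q=7
  k=3: a=4, p=536, q=31
  k=4: a=2, p=1193, q=69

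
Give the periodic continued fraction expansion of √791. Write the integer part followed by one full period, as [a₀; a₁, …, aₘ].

[28; 8, 56]

a₀ = ⌊√791⌋ = 28.
With m₀=0, d₀=1 and mₖ₊₁ = dₖaₖ − mₖ, dₖ₊₁ = (n − mₖ₊₁²)/dₖ, aₖ₊₁ = ⌊(a₀+mₖ₊₁)/dₖ₊₁⌋:
  k=1: m=28, d=7, a=8
  k=2: m=28, d=1, a=56
d=1 and a=2a₀=56 at k=2, so the next step gives (m, d) = (28, 7) again — its k=1 value — and the period has length 2.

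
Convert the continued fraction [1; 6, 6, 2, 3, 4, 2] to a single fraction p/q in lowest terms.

Fold from the inside: start with 2/1.
  4 + 1/2 = 9/2
  3 + 2/9 = 29/9
  2 + 9/29 = 67/29
  6 + 29/67 = 431/67
  6 + 67/431 = 2653/431
  1 + 431/2653 = 3084/2653

3084/2653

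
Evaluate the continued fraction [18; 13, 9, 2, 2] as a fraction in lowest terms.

Fold from the inside: start with 2/1.
  2 + 1/2 = 5/2
  9 + 2/5 = 47/5
  13 + 5/47 = 616/47
  18 + 47/616 = 11135/616

11135/616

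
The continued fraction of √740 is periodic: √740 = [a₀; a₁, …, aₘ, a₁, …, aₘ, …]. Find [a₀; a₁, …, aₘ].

[27; 4, 1, 12, 1, 4, 54]

a₀ = ⌊√740⌋ = 27.
With m₀=0, d₀=1 and mₖ₊₁ = dₖaₖ − mₖ, dₖ₊₁ = (n − mₖ₊₁²)/dₖ, aₖ₊₁ = ⌊(a₀+mₖ₊₁)/dₖ₊₁⌋:
  k=1: m=27, d=11, a=4
  k=2: m=17, d=41, a=1
  k=3: m=24, d=4, a=12
  k=4: m=24, d=41, a=1
  k=5: m=17, d=11, a=4
  k=6: m=27, d=1, a=54
d=1 and a=2a₀=54 at k=6, so the next step gives (m, d) = (27, 11) again — its k=1 value — and the period has length 6.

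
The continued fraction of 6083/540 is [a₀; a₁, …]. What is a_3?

3

6083 = 11·540 + 143   →  a_0 = 11
540 = 3·143 + 111   →  a_1 = 3
143 = 1·111 + 32   →  a_2 = 1
111 = 3·32 + 15   →  a_3 = 3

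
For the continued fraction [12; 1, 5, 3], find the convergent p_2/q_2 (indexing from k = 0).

Using pₖ = aₖpₖ₋₁ + pₖ₋₂, qₖ = aₖqₖ₋₁ + qₖ₋₂ (with p₋₁=1, p₋₂=0, q₋₁=0, q₋₂=1):
  k=0: a=12, p=12, q=1
  k=1: a=1, p=13, q=1
  k=2: a=5, p=77, q=6

77/6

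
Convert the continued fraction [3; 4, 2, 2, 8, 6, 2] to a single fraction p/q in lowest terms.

7903/2449

Fold from the inside: start with 2/1.
  6 + 1/2 = 13/2
  8 + 2/13 = 106/13
  2 + 13/106 = 225/106
  2 + 106/225 = 556/225
  4 + 225/556 = 2449/556
  3 + 556/2449 = 7903/2449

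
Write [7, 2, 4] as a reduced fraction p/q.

Fold from the inside: start with 4/1.
  2 + 1/4 = 9/4
  7 + 4/9 = 67/9

67/9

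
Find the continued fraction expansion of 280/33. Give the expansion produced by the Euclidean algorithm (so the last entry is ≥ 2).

280 = 8×33 + 16
33 = 2×16 + 1
16 = 16×1 + 0  (stop)
So 280/33 = [8; 2, 16].

[8; 2, 16]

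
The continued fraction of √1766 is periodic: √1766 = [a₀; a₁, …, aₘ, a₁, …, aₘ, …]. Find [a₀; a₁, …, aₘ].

[42; 42, 84]

a₀ = ⌊√1766⌋ = 42.
With m₀=0, d₀=1 and mₖ₊₁ = dₖaₖ − mₖ, dₖ₊₁ = (n − mₖ₊₁²)/dₖ, aₖ₊₁ = ⌊(a₀+mₖ₊₁)/dₖ₊₁⌋:
  k=1: m=42, d=2, a=42
  k=2: m=42, d=1, a=84
d=1 and a=2a₀=84 at k=2, so the next step gives (m, d) = (42, 2) again — its k=1 value — and the period has length 2.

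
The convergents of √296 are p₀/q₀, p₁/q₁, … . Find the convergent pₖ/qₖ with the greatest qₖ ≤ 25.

√296 = [17; 4, 1, 7, 1, 4, 34, …] (period length 6).
Convergents:
  p_0/q_0 = 17/1
  p_1/q_1 = 69/4
  p_2/q_2 = 86/5
  p_3/q_3 = 671/39
q_2 = 5 ≤ 25 < 39 = q_3, so the answer is 86/5.

86/5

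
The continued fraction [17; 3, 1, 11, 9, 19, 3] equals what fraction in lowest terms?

Using pₖ = aₖpₖ₋₁ + pₖ₋₂ and qₖ = aₖqₖ₋₁ + qₖ₋₂:
  k=0: a=17, p=17, q=1
  k=1: a=3, p=52, q=3
  k=2: a=1, p=69, q=4
  k=3: a=11, p=811, q=47
  k=4: a=9, p=7368, q=427
  k=5: a=19, p=140803, q=8160
  k=6: a=3, p=429777, q=24907

429777/24907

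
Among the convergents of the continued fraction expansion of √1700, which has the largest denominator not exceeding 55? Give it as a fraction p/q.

√1700 = [41; 4, 3, 20, 3, 4, 82, …] (period length 6).
Convergents:
  p_0/q_0 = 41/1
  p_1/q_1 = 165/4
  p_2/q_2 = 536/13
  p_3/q_3 = 10885/264
q_2 = 13 ≤ 55 < 264 = q_3, so the answer is 536/13.

536/13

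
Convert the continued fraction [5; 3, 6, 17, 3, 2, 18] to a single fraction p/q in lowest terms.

Using pₖ = aₖpₖ₋₁ + pₖ₋₂ and qₖ = aₖqₖ₋₁ + qₖ₋₂:
  k=0: a=5, p=5, q=1
  k=1: a=3, p=16, q=3
  k=2: a=6, p=101, q=19
  k=3: a=17, p=1733, q=326
  k=4: a=3, p=5300, q=997
  k=5: a=2, p=12333, q=2320
  k=6: a=18, p=227294, q=42757

227294/42757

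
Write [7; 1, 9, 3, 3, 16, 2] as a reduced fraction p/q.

27352/3461

Using pₖ = aₖpₖ₋₁ + pₖ₋₂ and qₖ = aₖqₖ₋₁ + qₖ₋₂:
  k=0: a=7, p=7, q=1
  k=1: a=1, p=8, q=1
  k=2: a=9, p=79, q=10
  k=3: a=3, p=245, q=31
  k=4: a=3, p=814, q=103
  k=5: a=16, p=13269, q=1679
  k=6: a=2, p=27352, q=3461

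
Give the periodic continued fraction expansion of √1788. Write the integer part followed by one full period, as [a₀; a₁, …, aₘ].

a₀ = ⌊√1788⌋ = 42.
With m₀=0, d₀=1 and mₖ₊₁ = dₖaₖ − mₖ, dₖ₊₁ = (n − mₖ₊₁²)/dₖ, aₖ₊₁ = ⌊(a₀+mₖ₊₁)/dₖ₊₁⌋:
  k=1: m=42, d=24, a=3
  k=2: m=30, d=37, a=1
  k=3: m=7, d=47, a=1
  k=4: m=40, d=4, a=20
  k=5: m=40, d=47, a=1
  k=6: m=7, d=37, a=1
  k=7: m=30, d=24, a=3
  k=8: m=42, d=1, a=84
d=1 and a=2a₀=84 at k=8, so the next step gives (m, d) = (42, 24) again — its k=1 value — and the period has length 8.

[42; 3, 1, 1, 20, 1, 1, 3, 84]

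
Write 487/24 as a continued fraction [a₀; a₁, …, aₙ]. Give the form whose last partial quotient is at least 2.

[20; 3, 2, 3]

487 = 20·24 + 7
24 = 3·7 + 3
7 = 2·3 + 1
3 = 3·1 + 0  (stop)
So 487/24 = [20; 3, 2, 3].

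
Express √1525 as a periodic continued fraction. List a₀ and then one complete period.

a₀ = ⌊√1525⌋ = 39.
With m₀=0, d₀=1 and mₖ₊₁ = dₖaₖ − mₖ, dₖ₊₁ = (n − mₖ₊₁²)/dₖ, aₖ₊₁ = ⌊(a₀+mₖ₊₁)/dₖ₊₁⌋:
  k=1: m=39, d=4, a=19
  k=2: m=37, d=39, a=1
  k=3: m=2, d=39, a=1
  k=4: m=37, d=4, a=19
  k=5: m=39, d=1, a=78
d=1 and a=2a₀=78 at k=5, so the next step gives (m, d) = (39, 4) again — its k=1 value — and the period has length 5.

[39; 19, 1, 1, 19, 78]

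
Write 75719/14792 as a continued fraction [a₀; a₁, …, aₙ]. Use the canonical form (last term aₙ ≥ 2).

75719 = 5×14792 + 1759
14792 = 8×1759 + 720
1759 = 2×720 + 319
720 = 2×319 + 82
319 = 3×82 + 73
82 = 1×73 + 9
73 = 8×9 + 1
9 = 9×1 + 0  (stop)
So 75719/14792 = [5; 8, 2, 2, 3, 1, 8, 9].

[5; 8, 2, 2, 3, 1, 8, 9]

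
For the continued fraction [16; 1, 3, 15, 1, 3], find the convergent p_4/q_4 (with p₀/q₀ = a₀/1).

1089/65

Using pₖ = aₖpₖ₋₁ + pₖ₋₂, qₖ = aₖqₖ₋₁ + qₖ₋₂ (with p₋₁=1, p₋₂=0, q₋₁=0, q₋₂=1):
  k=0: a=16, p=16, q=1
  k=1: a=1, p=17, q=1
  k=2: a=3, p=67, q=4
  k=3: a=15, p=1022, q=61
  k=4: a=1, p=1089, q=65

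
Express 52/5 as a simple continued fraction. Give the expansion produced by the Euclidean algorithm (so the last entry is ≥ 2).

52 = 10×5 + 2
5 = 2×2 + 1
2 = 2×1 + 0  (stop)
So 52/5 = [10; 2, 2].

[10; 2, 2]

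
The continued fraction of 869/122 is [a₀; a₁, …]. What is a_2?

869 = 7·122 + 15   →  a_0 = 7
122 = 8·15 + 2   →  a_1 = 8
15 = 7·2 + 1   →  a_2 = 7

7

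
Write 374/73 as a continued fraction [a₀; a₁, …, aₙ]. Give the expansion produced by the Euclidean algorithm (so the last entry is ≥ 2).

[5; 8, 9]

374 = 5×73 + 9
73 = 8×9 + 1
9 = 9×1 + 0  (stop)
So 374/73 = [5; 8, 9].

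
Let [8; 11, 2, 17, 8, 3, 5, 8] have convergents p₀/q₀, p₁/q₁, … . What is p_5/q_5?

81833/10119

Using pₖ = aₖpₖ₋₁ + pₖ₋₂, qₖ = aₖqₖ₋₁ + qₖ₋₂ (with p₋₁=1, p₋₂=0, q₋₁=0, q₋₂=1):
  k=0: a=8, p=8, q=1
  k=1: a=11, p=89, q=11
  k=2: a=2, p=186, q=23
  k=3: a=17, p=3251, q=402
  k=4: a=8, p=26194, q=3239
  k=5: a=3, p=81833, q=10119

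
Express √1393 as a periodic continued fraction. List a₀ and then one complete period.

[37; 3, 10, 3, 74]

a₀ = ⌊√1393⌋ = 37.
With m₀=0, d₀=1 and mₖ₊₁ = dₖaₖ − mₖ, dₖ₊₁ = (n − mₖ₊₁²)/dₖ, aₖ₊₁ = ⌊(a₀+mₖ₊₁)/dₖ₊₁⌋:
  k=1: m=37, d=24, a=3
  k=2: m=35, d=7, a=10
  k=3: m=35, d=24, a=3
  k=4: m=37, d=1, a=74
d=1 and a=2a₀=74 at k=4, so the next step gives (m, d) = (37, 24) again — its k=1 value — and the period has length 4.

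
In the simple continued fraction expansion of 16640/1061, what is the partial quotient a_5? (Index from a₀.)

1

16640 = 15·1061 + 725   →  a_0 = 15
1061 = 1·725 + 336   →  a_1 = 1
725 = 2·336 + 53   →  a_2 = 2
336 = 6·53 + 18   →  a_3 = 6
53 = 2·18 + 17   →  a_4 = 2
18 = 1·17 + 1   →  a_5 = 1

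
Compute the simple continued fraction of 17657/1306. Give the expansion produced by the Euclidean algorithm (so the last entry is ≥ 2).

17657 = 13*1306 + 679
1306 = 1*679 + 627
679 = 1*627 + 52
627 = 12*52 + 3
52 = 17*3 + 1
3 = 3*1 + 0  (stop)
So 17657/1306 = [13; 1, 1, 12, 17, 3].

[13; 1, 1, 12, 17, 3]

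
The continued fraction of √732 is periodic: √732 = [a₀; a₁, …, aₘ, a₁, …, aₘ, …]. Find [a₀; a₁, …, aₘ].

a₀ = ⌊√732⌋ = 27.
With m₀=0, d₀=1 and mₖ₊₁ = dₖaₖ − mₖ, dₖ₊₁ = (n − mₖ₊₁²)/dₖ, aₖ₊₁ = ⌊(a₀+mₖ₊₁)/dₖ₊₁⌋:
  k=1: m=27, d=3, a=18
  k=2: m=27, d=1, a=54
d=1 and a=2a₀=54 at k=2, so the next step gives (m, d) = (27, 3) again — its k=1 value — and the period has length 2.

[27; 18, 54]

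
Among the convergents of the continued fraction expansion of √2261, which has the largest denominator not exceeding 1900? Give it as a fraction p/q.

89917/1891

√2261 = [47; 1, 1, 4, 1, 1, 94, …] (period length 6).
Convergents:
  p_0/q_0 = 47/1
  p_1/q_1 = 48/1
  p_2/q_2 = 95/2
  p_3/q_3 = 428/9
  p_4/q_4 = 523/11
  p_5/q_5 = 951/20
  p_6/q_6 = 89917/1891
  p_7/q_7 = 90868/1911
q_6 = 1891 ≤ 1900 < 1911 = q_7, so the answer is 89917/1891.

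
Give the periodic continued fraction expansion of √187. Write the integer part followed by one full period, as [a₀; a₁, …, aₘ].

a₀ = ⌊√187⌋ = 13.
With m₀=0, d₀=1 and mₖ₊₁ = dₖaₖ − mₖ, dₖ₊₁ = (n − mₖ₊₁²)/dₖ, aₖ₊₁ = ⌊(a₀+mₖ₊₁)/dₖ₊₁⌋:
  k=1: m=13, d=18, a=1
  k=2: m=5, d=9, a=2
  k=3: m=13, d=2, a=13
  k=4: m=13, d=9, a=2
  k=5: m=5, d=18, a=1
  k=6: m=13, d=1, a=26
d=1 and a=2a₀=26 at k=6, so the next step gives (m, d) = (13, 18) again — its k=1 value — and the period has length 6.

[13; 1, 2, 13, 2, 1, 26]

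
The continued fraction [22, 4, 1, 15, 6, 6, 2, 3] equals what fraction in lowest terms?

490853/22108

Using pₖ = aₖpₖ₋₁ + pₖ₋₂ and qₖ = aₖqₖ₋₁ + qₖ₋₂:
  k=0: a=22, p=22, q=1
  k=1: a=4, p=89, q=4
  k=2: a=1, p=111, q=5
  k=3: a=15, p=1754, q=79
  k=4: a=6, p=10635, q=479
  k=5: a=6, p=65564, q=2953
  k=6: a=2, p=141763, q=6385
  k=7: a=3, p=490853, q=22108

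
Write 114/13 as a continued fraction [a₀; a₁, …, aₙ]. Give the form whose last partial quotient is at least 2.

114 = 8·13 + 10
13 = 1·10 + 3
10 = 3·3 + 1
3 = 3·1 + 0  (stop)
So 114/13 = [8; 1, 3, 3].

[8; 1, 3, 3]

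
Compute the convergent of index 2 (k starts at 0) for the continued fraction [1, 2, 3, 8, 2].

10/7

Using pₖ = aₖpₖ₋₁ + pₖ₋₂, qₖ = aₖqₖ₋₁ + qₖ₋₂ (with p₋₁=1, p₋₂=0, q₋₁=0, q₋₂=1):
  k=0: a=1, p=1, q=1
  k=1: a=2, p=3, q=2
  k=2: a=3, p=10, q=7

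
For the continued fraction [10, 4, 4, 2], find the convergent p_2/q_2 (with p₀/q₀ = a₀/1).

Using pₖ = aₖpₖ₋₁ + pₖ₋₂, qₖ = aₖqₖ₋₁ + qₖ₋₂ (with p₋₁=1, p₋₂=0, q₋₁=0, q₋₂=1):
  k=0: a=10, p=10, q=1
  k=1: a=4, p=41, q=4
  k=2: a=4, p=174, q=17

174/17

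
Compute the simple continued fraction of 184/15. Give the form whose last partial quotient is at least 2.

[12; 3, 1, 3]

184 = 12×15 + 4
15 = 3×4 + 3
4 = 1×3 + 1
3 = 3×1 + 0  (stop)
So 184/15 = [12; 3, 1, 3].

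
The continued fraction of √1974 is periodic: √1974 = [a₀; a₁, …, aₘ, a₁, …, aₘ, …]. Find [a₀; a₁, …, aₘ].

[44; 2, 3, 17, 2, 17, 3, 2, 88]

a₀ = ⌊√1974⌋ = 44.
With m₀=0, d₀=1 and mₖ₊₁ = dₖaₖ − mₖ, dₖ₊₁ = (n − mₖ₊₁²)/dₖ, aₖ₊₁ = ⌊(a₀+mₖ₊₁)/dₖ₊₁⌋:
  k=1: m=44, d=38, a=2
  k=2: m=32, d=25, a=3
  k=3: m=43, d=5, a=17
  k=4: m=42, d=42, a=2
  k=5: m=42, d=5, a=17
  k=6: m=43, d=25, a=3
  k=7: m=32, d=38, a=2
  k=8: m=44, d=1, a=88
d=1 and a=2a₀=88 at k=8, so the next step gives (m, d) = (44, 38) again — its k=1 value — and the period has length 8.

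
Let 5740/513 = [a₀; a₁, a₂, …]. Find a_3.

2

5740 = 11·513 + 97   →  a_0 = 11
513 = 5·97 + 28   →  a_1 = 5
97 = 3·28 + 13   →  a_2 = 3
28 = 2·13 + 2   →  a_3 = 2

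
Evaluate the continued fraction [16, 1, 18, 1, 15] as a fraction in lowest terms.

Fold from the inside: start with 15/1.
  1 + 1/15 = 16/15
  18 + 15/16 = 303/16
  1 + 16/303 = 319/303
  16 + 303/319 = 5407/319

5407/319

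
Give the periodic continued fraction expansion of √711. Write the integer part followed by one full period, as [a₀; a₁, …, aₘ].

a₀ = ⌊√711⌋ = 26.
With m₀=0, d₀=1 and mₖ₊₁ = dₖaₖ − mₖ, dₖ₊₁ = (n − mₖ₊₁²)/dₖ, aₖ₊₁ = ⌊(a₀+mₖ₊₁)/dₖ₊₁⌋:
  k=1: m=26, d=35, a=1
  k=2: m=9, d=18, a=1
  k=3: m=9, d=35, a=1
  k=4: m=26, d=1, a=52
d=1 and a=2a₀=52 at k=4, so the next step gives (m, d) = (26, 35) again — its k=1 value — and the period has length 4.

[26; 1, 1, 1, 52]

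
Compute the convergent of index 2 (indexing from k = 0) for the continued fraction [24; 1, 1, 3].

49/2

Using pₖ = aₖpₖ₋₁ + pₖ₋₂, qₖ = aₖqₖ₋₁ + qₖ₋₂ (with p₋₁=1, p₋₂=0, q₋₁=0, q₋₂=1):
  k=0: a=24, p=24, q=1
  k=1: a=1, p=25, q=1
  k=2: a=1, p=49, q=2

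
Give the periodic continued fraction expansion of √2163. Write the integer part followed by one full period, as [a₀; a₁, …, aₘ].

a₀ = ⌊√2163⌋ = 46.
With m₀=0, d₀=1 and mₖ₊₁ = dₖaₖ − mₖ, dₖ₊₁ = (n − mₖ₊₁²)/dₖ, aₖ₊₁ = ⌊(a₀+mₖ₊₁)/dₖ₊₁⌋:
  k=1: m=46, d=47, a=1
  k=2: m=1, d=46, a=1
  k=3: m=45, d=3, a=30
  k=4: m=45, d=46, a=1
  k=5: m=1, d=47, a=1
  k=6: m=46, d=1, a=92
d=1 and a=2a₀=92 at k=6, so the next step gives (m, d) = (46, 47) again — its k=1 value — and the period has length 6.

[46; 1, 1, 30, 1, 1, 92]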